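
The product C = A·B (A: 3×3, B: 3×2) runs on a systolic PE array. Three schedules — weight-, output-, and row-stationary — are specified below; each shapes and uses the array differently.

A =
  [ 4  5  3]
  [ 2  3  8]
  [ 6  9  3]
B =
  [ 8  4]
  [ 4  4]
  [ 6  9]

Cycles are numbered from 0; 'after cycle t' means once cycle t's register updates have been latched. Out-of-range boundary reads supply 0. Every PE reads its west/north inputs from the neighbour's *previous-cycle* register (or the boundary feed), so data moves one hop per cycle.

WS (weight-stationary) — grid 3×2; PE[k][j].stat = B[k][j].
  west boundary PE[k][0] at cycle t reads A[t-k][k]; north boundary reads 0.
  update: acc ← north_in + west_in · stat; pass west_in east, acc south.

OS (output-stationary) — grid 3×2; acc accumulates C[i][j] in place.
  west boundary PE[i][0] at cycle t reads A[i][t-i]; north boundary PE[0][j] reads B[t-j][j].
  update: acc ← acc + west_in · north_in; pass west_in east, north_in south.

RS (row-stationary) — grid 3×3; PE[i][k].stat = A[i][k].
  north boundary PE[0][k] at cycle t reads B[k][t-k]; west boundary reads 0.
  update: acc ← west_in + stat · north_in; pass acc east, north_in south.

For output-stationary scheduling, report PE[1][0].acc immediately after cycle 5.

PE[1][0].acc = 76

Tracing OS — 3×2 array, target PE[1][0]:
  @0  [0,0]  acc 32  |  →4  ↓8
  @0  [1,0]  acc 0  |  →0  ↓0
  @1  [0,0]  acc 52  |  →5  ↓4
  @1  [1,0]  acc 16  |  →2  ↓8
  @2  [0,0]  acc 70  |  →3  ↓6
  @2  [1,0]  acc 28  |  →3  ↓4
  @3  [0,0]  acc 70  |  →0  ↓0
  @3  [1,0]  acc 76  |  →8  ↓6
  @4  [0,0]  acc 70  |  →0  ↓0
  @4  [1,0]  acc 76  |  →0  ↓0
  @5  [0,0]  acc 70  |  →0  ↓0
  @5  [1,0]  acc 76  |  →0  ↓0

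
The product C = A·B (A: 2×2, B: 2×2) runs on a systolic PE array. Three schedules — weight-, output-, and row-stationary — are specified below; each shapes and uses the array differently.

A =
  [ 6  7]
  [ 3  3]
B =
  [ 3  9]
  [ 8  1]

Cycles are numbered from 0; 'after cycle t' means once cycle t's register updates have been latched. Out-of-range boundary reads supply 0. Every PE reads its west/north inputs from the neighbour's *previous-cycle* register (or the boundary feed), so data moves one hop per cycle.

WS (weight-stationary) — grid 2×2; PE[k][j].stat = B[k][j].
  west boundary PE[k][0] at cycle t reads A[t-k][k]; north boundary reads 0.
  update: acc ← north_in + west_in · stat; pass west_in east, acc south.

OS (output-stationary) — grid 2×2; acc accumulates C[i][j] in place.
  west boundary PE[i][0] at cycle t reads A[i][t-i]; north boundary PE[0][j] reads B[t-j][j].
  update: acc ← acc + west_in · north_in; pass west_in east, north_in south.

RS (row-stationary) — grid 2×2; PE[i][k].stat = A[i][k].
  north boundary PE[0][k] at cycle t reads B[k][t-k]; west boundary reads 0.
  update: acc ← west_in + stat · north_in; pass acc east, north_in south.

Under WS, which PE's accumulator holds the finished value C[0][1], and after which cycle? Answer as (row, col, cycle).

WS — PE[1][1] is where C[0][1] collects:
  @0  [1,1]  acc 0  |  →0  ↓0
  @1  [1,1]  acc 0  |  →0  ↓0
  @2  [1,1]  acc 61  |  →7  ↓61

(row, col, cycle) = (1, 1, 2)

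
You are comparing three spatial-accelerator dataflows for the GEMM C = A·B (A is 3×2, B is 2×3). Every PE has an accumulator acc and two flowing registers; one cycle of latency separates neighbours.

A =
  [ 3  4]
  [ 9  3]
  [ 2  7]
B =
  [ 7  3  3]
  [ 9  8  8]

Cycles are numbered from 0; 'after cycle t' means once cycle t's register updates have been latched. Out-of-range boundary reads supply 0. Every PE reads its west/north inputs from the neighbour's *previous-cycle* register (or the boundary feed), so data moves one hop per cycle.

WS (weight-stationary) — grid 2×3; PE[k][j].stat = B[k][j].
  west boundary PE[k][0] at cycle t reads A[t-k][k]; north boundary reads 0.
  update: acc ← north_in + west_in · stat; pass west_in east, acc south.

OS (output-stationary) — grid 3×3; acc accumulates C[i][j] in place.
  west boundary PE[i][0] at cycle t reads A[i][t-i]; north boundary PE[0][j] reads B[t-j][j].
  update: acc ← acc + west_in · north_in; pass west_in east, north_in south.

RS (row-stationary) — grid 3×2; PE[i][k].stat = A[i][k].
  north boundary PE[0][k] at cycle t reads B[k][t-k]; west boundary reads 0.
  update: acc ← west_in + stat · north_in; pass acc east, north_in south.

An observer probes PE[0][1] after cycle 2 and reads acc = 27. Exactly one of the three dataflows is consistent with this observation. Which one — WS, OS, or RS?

dataflow = WS

WS [2×3] PE[0][1] across cycles:
  after 0 — PE[0][1] acc=0, pass-E 0, pass-S 0
  after 1 — PE[0][1] acc=9, pass-E 3, pass-S 9
  after 2 — PE[0][1] acc=27, pass-E 9, pass-S 27
OS [3×3] PE[0][1] across cycles:
  after 0 — PE[0][1] acc=0, pass-E 0, pass-S 0
  after 1 — PE[0][1] acc=9, pass-E 3, pass-S 3
  after 2 — PE[0][1] acc=41, pass-E 4, pass-S 8
RS [3×2] PE[0][1] across cycles:
  after 0 — PE[0][1] acc=0, pass-E 0, pass-S 0
  after 1 — PE[0][1] acc=57, pass-E 57, pass-S 9
  after 2 — PE[0][1] acc=41, pass-E 41, pass-S 8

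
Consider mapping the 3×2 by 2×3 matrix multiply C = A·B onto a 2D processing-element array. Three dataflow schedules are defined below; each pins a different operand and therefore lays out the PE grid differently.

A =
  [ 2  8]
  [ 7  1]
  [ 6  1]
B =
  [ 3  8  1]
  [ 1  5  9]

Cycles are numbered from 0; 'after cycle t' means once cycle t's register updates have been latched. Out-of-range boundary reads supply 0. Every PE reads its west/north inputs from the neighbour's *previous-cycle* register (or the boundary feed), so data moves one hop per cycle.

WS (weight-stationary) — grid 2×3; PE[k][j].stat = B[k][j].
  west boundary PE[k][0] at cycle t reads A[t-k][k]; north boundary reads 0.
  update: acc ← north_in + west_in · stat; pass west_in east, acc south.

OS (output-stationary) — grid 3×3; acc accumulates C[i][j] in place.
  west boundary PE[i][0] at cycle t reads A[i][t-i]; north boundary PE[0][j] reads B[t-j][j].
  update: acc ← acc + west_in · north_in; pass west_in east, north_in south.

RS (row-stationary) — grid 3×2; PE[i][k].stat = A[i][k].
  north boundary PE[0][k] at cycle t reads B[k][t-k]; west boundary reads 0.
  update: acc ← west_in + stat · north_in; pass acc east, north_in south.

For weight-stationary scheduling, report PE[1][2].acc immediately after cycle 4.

WS (2×3). Following PE[1][2] plus its west/north inputs:
  t=0 PE[0][2]: acc=0 h=0 v=0
  t=0 PE[1][1]: acc=0 h=0 v=0
  t=0 PE[1][2]: acc=0 h=0 v=0
  t=1 PE[0][2]: acc=0 h=0 v=0
  t=1 PE[1][1]: acc=0 h=0 v=0
  t=1 PE[1][2]: acc=0 h=0 v=0
  t=2 PE[0][2]: acc=2 h=2 v=2
  t=2 PE[1][1]: acc=56 h=8 v=56
  t=2 PE[1][2]: acc=0 h=0 v=0
  t=3 PE[0][2]: acc=7 h=7 v=7
  t=3 PE[1][1]: acc=61 h=1 v=61
  t=3 PE[1][2]: acc=74 h=8 v=74
  t=4 PE[0][2]: acc=6 h=6 v=6
  t=4 PE[1][1]: acc=53 h=1 v=53
  t=4 PE[1][2]: acc=16 h=1 v=16

PE[1][2].acc = 16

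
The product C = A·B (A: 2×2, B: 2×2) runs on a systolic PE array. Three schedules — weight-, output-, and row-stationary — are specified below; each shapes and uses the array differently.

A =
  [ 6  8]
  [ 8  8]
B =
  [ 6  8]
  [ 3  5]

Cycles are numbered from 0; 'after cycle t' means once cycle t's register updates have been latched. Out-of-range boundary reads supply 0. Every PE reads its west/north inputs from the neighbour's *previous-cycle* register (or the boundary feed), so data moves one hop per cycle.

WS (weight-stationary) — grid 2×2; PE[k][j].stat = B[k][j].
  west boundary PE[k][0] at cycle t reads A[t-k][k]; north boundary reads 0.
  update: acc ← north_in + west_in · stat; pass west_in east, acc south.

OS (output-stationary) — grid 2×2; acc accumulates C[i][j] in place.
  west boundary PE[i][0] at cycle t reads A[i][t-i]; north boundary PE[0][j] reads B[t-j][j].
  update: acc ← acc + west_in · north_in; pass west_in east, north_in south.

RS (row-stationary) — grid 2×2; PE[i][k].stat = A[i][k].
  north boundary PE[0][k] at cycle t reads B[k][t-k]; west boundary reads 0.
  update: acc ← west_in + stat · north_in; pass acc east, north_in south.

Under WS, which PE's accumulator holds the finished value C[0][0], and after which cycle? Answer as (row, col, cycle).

WS: C[0][0] accumulates in PE[1][0]:
  cycle 0: PE[1][0] → acc 0, east 0, south 0
  cycle 1: PE[1][0] → acc 60, east 8, south 60

(row, col, cycle) = (1, 0, 1)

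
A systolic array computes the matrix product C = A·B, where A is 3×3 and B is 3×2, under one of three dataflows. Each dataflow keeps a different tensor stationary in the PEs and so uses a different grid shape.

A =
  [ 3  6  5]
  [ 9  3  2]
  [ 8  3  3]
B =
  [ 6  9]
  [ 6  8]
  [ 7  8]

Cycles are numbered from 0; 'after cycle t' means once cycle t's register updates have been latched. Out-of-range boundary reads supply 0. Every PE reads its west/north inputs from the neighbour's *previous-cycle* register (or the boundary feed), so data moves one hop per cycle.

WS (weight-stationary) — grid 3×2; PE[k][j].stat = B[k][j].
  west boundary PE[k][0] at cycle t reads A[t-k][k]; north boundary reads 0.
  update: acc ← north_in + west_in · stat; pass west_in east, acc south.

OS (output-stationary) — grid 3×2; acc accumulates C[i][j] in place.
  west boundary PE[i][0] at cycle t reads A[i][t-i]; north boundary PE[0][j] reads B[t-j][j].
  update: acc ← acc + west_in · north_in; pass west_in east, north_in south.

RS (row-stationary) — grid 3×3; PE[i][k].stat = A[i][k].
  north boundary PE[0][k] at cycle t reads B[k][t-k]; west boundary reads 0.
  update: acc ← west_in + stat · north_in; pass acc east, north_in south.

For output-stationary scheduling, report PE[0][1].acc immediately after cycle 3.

OS (3×2). Following PE[0][1] plus its west/north inputs:
  @0  [0,0]  acc 18  |  →3  ↓6
  @0  [0,1]  acc 0  |  →0  ↓0
  @1  [0,0]  acc 54  |  →6  ↓6
  @1  [0,1]  acc 27  |  →3  ↓9
  @2  [0,0]  acc 89  |  →5  ↓7
  @2  [0,1]  acc 75  |  →6  ↓8
  @3  [0,0]  acc 89  |  →0  ↓0
  @3  [0,1]  acc 115  |  →5  ↓8

PE[0][1].acc = 115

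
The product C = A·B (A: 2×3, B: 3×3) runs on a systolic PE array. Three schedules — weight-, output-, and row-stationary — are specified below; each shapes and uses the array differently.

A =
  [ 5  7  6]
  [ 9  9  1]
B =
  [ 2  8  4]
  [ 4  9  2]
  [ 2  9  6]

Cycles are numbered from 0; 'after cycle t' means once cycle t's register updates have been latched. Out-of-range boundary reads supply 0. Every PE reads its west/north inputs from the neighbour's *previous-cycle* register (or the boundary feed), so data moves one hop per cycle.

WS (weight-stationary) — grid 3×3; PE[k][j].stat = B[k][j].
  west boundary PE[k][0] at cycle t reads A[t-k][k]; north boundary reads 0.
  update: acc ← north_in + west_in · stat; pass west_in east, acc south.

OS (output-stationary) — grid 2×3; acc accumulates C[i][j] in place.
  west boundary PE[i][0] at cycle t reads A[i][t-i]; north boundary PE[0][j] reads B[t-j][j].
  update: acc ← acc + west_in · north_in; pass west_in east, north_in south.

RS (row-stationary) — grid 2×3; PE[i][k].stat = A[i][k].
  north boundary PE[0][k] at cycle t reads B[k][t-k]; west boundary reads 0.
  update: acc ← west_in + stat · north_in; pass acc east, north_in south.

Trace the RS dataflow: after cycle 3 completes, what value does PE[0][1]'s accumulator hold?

RS (2×3). Following PE[0][1] plus its west/north inputs:
  0: (0,0).acc=10  regs=<10,2>
  0: (0,1).acc=0  regs=<0,0>
  1: (0,0).acc=40  regs=<40,8>
  1: (0,1).acc=38  regs=<38,4>
  2: (0,0).acc=20  regs=<20,4>
  2: (0,1).acc=103  regs=<103,9>
  3: (0,0).acc=0  regs=<0,0>
  3: (0,1).acc=34  regs=<34,2>

PE[0][1].acc = 34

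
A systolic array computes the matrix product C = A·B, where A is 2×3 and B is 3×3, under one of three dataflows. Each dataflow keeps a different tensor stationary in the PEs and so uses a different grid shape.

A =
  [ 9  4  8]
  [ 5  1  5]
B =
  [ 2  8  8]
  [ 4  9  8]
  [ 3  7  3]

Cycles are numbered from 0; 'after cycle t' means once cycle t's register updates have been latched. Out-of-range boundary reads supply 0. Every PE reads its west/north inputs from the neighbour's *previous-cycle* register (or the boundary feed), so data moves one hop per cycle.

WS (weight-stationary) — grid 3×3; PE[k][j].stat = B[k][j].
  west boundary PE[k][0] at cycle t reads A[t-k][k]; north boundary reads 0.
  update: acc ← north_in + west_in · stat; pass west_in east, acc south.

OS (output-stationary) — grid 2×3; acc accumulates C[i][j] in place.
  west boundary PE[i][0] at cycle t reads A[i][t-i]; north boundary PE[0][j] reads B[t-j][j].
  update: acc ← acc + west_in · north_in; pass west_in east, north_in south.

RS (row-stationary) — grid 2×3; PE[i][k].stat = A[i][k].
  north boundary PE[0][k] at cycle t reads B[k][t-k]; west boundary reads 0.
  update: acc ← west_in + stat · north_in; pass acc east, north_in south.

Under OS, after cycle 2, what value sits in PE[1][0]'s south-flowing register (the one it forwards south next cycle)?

register = 4

OS (2×3). Following PE[1][0] plus its west/north inputs:
  cycle 0: PE[0][0] → acc 18, east 9, south 2
  cycle 0: PE[1][0] → acc 0, east 0, south 0
  cycle 1: PE[0][0] → acc 34, east 4, south 4
  cycle 1: PE[1][0] → acc 10, east 5, south 2
  cycle 2: PE[0][0] → acc 58, east 8, south 3
  cycle 2: PE[1][0] → acc 14, east 1, south 4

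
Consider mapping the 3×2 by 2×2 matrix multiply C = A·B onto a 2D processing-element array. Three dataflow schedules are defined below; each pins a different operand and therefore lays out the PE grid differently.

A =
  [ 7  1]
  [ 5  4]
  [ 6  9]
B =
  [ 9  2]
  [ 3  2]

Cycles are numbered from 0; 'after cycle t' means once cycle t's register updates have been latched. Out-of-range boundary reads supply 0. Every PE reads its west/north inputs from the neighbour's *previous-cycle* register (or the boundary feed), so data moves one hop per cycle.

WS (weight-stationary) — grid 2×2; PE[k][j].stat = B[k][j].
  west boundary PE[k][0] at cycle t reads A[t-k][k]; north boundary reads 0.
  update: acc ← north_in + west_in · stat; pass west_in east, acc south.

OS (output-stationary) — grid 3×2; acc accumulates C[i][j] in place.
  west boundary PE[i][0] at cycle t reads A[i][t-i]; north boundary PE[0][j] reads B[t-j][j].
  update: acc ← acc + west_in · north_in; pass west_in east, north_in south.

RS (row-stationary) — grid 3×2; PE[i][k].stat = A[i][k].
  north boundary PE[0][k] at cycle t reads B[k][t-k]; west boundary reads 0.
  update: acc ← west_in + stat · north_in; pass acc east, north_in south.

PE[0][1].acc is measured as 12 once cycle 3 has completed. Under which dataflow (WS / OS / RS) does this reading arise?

dataflow = WS

WS [2×2] PE[0][1] across cycles:
  [0] (0,1) acc=0 (h:0 v:0)
  [1] (0,1) acc=14 (h:7 v:14)
  [2] (0,1) acc=10 (h:5 v:10)
  [3] (0,1) acc=12 (h:6 v:12)
OS [3×2] PE[0][1] across cycles:
  [0] (0,1) acc=0 (h:0 v:0)
  [1] (0,1) acc=14 (h:7 v:2)
  [2] (0,1) acc=16 (h:1 v:2)
  [3] (0,1) acc=16 (h:0 v:0)
RS [3×2] PE[0][1] across cycles:
  [0] (0,1) acc=0 (h:0 v:0)
  [1] (0,1) acc=66 (h:66 v:3)
  [2] (0,1) acc=16 (h:16 v:2)
  [3] (0,1) acc=0 (h:0 v:0)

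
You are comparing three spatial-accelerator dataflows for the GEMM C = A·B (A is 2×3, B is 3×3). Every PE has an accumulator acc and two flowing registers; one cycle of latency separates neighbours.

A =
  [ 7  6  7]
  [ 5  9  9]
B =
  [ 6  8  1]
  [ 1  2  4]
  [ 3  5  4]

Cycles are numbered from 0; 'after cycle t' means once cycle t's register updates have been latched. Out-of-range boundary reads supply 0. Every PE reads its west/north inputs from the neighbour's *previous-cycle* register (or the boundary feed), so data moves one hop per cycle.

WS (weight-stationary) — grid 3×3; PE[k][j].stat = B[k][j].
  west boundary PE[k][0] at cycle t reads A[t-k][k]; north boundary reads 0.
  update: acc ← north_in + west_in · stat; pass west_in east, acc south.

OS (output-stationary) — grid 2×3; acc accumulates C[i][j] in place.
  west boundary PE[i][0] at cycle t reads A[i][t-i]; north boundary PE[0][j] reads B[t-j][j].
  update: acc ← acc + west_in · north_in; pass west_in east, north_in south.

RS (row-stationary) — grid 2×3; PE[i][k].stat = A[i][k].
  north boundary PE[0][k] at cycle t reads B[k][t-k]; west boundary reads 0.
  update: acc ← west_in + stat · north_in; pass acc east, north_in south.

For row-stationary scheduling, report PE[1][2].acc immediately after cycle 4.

PE[1][2].acc = 103

RS (2×3). Following PE[1][2] plus its west/north inputs:
  [0] (0,2) acc=0 (h:0 v:0)
  [0] (1,1) acc=0 (h:0 v:0)
  [0] (1,2) acc=0 (h:0 v:0)
  [1] (0,2) acc=0 (h:0 v:0)
  [1] (1,1) acc=0 (h:0 v:0)
  [1] (1,2) acc=0 (h:0 v:0)
  [2] (0,2) acc=69 (h:69 v:3)
  [2] (1,1) acc=39 (h:39 v:1)
  [2] (1,2) acc=0 (h:0 v:0)
  [3] (0,2) acc=103 (h:103 v:5)
  [3] (1,1) acc=58 (h:58 v:2)
  [3] (1,2) acc=66 (h:66 v:3)
  [4] (0,2) acc=59 (h:59 v:4)
  [4] (1,1) acc=41 (h:41 v:4)
  [4] (1,2) acc=103 (h:103 v:5)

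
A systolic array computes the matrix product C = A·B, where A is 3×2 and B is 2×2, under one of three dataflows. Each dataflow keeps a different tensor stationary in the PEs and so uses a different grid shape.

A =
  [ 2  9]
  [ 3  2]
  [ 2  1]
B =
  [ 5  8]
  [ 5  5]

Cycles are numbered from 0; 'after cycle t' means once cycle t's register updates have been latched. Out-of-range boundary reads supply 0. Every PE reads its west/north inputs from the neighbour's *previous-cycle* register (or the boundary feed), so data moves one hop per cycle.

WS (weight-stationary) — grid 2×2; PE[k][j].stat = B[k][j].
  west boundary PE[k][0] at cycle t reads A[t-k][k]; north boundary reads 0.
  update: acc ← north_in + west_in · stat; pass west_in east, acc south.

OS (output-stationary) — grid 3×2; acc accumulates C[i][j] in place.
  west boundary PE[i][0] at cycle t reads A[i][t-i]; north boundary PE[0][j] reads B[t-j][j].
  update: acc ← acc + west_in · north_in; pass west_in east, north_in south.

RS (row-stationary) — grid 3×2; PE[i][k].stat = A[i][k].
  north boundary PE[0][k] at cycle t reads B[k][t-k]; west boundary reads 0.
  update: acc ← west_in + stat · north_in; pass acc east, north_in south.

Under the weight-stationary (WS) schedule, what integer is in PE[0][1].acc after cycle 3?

PE[0][1].acc = 16

Tracing WS — 2×2 array, target PE[0][1]:
  [0] (0,0) acc=10 (h:2 v:10)
  [0] (0,1) acc=0 (h:0 v:0)
  [1] (0,0) acc=15 (h:3 v:15)
  [1] (0,1) acc=16 (h:2 v:16)
  [2] (0,0) acc=10 (h:2 v:10)
  [2] (0,1) acc=24 (h:3 v:24)
  [3] (0,0) acc=0 (h:0 v:0)
  [3] (0,1) acc=16 (h:2 v:16)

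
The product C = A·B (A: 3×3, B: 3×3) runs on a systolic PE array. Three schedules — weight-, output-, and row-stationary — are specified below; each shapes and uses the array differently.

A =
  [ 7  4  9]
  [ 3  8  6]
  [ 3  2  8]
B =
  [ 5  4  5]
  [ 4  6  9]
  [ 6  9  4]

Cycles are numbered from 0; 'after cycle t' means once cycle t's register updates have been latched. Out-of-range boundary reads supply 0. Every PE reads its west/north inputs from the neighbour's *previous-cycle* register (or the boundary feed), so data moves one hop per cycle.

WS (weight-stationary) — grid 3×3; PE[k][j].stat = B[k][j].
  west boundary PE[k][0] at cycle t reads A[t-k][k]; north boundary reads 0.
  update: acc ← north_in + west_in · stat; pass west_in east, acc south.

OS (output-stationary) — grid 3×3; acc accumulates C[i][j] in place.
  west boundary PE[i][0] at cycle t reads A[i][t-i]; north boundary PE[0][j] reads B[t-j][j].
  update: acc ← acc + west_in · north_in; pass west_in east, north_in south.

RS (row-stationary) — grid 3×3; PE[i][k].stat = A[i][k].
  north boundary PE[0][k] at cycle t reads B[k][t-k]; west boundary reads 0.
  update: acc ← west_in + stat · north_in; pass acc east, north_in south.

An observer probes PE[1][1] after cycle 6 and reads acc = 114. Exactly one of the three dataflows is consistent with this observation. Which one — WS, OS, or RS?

— WS: 3×3; PE[1][1] trace:
  0: (1,1).acc=0  regs=<0,0>
  1: (1,1).acc=0  regs=<0,0>
  2: (1,1).acc=52  regs=<4,52>
  3: (1,1).acc=60  regs=<8,60>
  4: (1,1).acc=24  regs=<2,24>
  5: (1,1).acc=0  regs=<0,0>
  6: (1,1).acc=0  regs=<0,0>
— OS: 3×3; PE[1][1] trace:
  0: (1,1).acc=0  regs=<0,0>
  1: (1,1).acc=0  regs=<0,0>
  2: (1,1).acc=12  regs=<3,4>
  3: (1,1).acc=60  regs=<8,6>
  4: (1,1).acc=114  regs=<6,9>
  5: (1,1).acc=114  regs=<0,0>
  6: (1,1).acc=114  regs=<0,0>
— RS: 3×3; PE[1][1] trace:
  0: (1,1).acc=0  regs=<0,0>
  1: (1,1).acc=0  regs=<0,0>
  2: (1,1).acc=47  regs=<47,4>
  3: (1,1).acc=60  regs=<60,6>
  4: (1,1).acc=87  regs=<87,9>
  5: (1,1).acc=0  regs=<0,0>
  6: (1,1).acc=0  regs=<0,0>

dataflow = OS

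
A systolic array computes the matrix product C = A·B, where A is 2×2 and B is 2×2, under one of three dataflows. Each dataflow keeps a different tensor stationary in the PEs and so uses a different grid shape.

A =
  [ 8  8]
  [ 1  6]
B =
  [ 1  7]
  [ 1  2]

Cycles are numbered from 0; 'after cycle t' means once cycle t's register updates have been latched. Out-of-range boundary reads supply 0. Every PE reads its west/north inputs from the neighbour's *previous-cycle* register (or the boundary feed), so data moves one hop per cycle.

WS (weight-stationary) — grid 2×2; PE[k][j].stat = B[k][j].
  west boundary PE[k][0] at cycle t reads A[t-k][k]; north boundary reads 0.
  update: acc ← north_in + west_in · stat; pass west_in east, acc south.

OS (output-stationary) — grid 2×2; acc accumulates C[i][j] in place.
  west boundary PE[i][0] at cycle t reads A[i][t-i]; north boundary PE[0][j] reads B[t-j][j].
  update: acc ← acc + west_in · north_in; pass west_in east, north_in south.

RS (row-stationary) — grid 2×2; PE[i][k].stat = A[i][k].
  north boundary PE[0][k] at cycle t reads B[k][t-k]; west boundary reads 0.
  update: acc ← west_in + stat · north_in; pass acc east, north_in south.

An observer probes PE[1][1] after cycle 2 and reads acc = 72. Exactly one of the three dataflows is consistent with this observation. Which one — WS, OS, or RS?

dataflow = WS

Under WS (2×2), PE[1][1]:
  after 0 — PE[1][1] acc=0, pass-E 0, pass-S 0
  after 1 — PE[1][1] acc=0, pass-E 0, pass-S 0
  after 2 — PE[1][1] acc=72, pass-E 8, pass-S 72
Under OS (2×2), PE[1][1]:
  after 0 — PE[1][1] acc=0, pass-E 0, pass-S 0
  after 1 — PE[1][1] acc=0, pass-E 0, pass-S 0
  after 2 — PE[1][1] acc=7, pass-E 1, pass-S 7
Under RS (2×2), PE[1][1]:
  after 0 — PE[1][1] acc=0, pass-E 0, pass-S 0
  after 1 — PE[1][1] acc=0, pass-E 0, pass-S 0
  after 2 — PE[1][1] acc=7, pass-E 7, pass-S 1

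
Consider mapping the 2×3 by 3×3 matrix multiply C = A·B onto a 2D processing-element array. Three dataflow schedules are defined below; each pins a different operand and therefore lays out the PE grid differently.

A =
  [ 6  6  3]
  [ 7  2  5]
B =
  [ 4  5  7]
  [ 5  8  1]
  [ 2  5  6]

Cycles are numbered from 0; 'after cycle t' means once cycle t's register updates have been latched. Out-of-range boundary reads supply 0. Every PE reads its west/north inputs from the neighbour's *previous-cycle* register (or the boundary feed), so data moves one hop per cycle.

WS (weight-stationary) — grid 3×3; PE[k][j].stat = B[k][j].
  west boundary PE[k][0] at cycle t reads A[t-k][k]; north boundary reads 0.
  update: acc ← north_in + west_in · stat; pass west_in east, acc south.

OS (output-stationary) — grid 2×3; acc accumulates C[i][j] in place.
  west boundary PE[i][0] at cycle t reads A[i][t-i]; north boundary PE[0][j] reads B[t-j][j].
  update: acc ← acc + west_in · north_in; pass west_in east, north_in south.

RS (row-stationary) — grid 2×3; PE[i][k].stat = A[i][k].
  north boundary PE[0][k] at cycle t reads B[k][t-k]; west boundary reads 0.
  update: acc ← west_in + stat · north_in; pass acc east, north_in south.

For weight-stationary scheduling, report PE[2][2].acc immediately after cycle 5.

WS (3×3). Following PE[2][2] plus its west/north inputs:
  t=0 PE[1][2]: acc=0 h=0 v=0
  t=0 PE[2][1]: acc=0 h=0 v=0
  t=0 PE[2][2]: acc=0 h=0 v=0
  t=1 PE[1][2]: acc=0 h=0 v=0
  t=1 PE[2][1]: acc=0 h=0 v=0
  t=1 PE[2][2]: acc=0 h=0 v=0
  t=2 PE[1][2]: acc=0 h=0 v=0
  t=2 PE[2][1]: acc=0 h=0 v=0
  t=2 PE[2][2]: acc=0 h=0 v=0
  t=3 PE[1][2]: acc=48 h=6 v=48
  t=3 PE[2][1]: acc=93 h=3 v=93
  t=3 PE[2][2]: acc=0 h=0 v=0
  t=4 PE[1][2]: acc=51 h=2 v=51
  t=4 PE[2][1]: acc=76 h=5 v=76
  t=4 PE[2][2]: acc=66 h=3 v=66
  t=5 PE[1][2]: acc=0 h=0 v=0
  t=5 PE[2][1]: acc=0 h=0 v=0
  t=5 PE[2][2]: acc=81 h=5 v=81

PE[2][2].acc = 81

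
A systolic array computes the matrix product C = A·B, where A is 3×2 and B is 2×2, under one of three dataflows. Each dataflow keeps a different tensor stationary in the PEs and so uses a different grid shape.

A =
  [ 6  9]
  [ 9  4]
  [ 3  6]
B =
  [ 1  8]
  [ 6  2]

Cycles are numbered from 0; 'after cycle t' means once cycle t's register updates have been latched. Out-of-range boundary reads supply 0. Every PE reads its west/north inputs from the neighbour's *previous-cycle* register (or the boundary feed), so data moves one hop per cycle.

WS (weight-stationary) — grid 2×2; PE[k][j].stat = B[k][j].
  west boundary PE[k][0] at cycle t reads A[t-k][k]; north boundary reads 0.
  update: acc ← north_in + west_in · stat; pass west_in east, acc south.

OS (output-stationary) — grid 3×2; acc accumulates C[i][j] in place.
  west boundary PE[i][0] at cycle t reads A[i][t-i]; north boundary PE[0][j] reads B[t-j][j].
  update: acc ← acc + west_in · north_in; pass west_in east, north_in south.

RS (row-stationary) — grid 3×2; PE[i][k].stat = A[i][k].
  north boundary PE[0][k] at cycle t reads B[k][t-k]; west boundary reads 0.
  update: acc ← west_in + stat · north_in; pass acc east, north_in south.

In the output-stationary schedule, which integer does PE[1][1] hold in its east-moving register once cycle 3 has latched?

OS 3×2: PE[1][1] cycle-by-cycle (with neighbour feeds):
  step 0 · PE0,1: acc=0; fwd→0 fwd↓0
  step 0 · PE1,0: acc=0; fwd→0 fwd↓0
  step 0 · PE1,1: acc=0; fwd→0 fwd↓0
  step 1 · PE0,1: acc=48; fwd→6 fwd↓8
  step 1 · PE1,0: acc=9; fwd→9 fwd↓1
  step 1 · PE1,1: acc=0; fwd→0 fwd↓0
  step 2 · PE0,1: acc=66; fwd→9 fwd↓2
  step 2 · PE1,0: acc=33; fwd→4 fwd↓6
  step 2 · PE1,1: acc=72; fwd→9 fwd↓8
  step 3 · PE0,1: acc=66; fwd→0 fwd↓0
  step 3 · PE1,0: acc=33; fwd→0 fwd↓0
  step 3 · PE1,1: acc=80; fwd→4 fwd↓2

register = 4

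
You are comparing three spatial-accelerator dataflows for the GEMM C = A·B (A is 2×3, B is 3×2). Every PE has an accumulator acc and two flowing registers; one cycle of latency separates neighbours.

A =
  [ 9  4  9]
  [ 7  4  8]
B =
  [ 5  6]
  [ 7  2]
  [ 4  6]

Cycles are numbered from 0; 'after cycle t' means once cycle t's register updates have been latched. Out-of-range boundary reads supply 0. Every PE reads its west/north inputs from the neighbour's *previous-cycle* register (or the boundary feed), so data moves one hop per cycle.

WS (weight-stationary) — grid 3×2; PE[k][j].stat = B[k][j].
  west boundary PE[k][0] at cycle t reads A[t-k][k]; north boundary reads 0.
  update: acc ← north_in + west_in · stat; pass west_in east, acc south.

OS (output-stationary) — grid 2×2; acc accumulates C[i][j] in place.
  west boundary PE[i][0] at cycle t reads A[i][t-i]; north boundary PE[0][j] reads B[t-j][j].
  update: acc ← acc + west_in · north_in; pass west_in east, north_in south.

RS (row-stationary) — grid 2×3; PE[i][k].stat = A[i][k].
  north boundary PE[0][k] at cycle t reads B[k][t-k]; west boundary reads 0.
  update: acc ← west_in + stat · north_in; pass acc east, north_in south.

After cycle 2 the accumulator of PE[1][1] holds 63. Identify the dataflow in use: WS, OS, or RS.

WS [3×2] PE[1][1] across cycles:
  0: (1,1).acc=0  regs=<0,0>
  1: (1,1).acc=0  regs=<0,0>
  2: (1,1).acc=62  regs=<4,62>
OS [2×2] PE[1][1] across cycles:
  0: (1,1).acc=0  regs=<0,0>
  1: (1,1).acc=0  regs=<0,0>
  2: (1,1).acc=42  regs=<7,6>
RS [2×3] PE[1][1] across cycles:
  0: (1,1).acc=0  regs=<0,0>
  1: (1,1).acc=0  regs=<0,0>
  2: (1,1).acc=63  regs=<63,7>

dataflow = RS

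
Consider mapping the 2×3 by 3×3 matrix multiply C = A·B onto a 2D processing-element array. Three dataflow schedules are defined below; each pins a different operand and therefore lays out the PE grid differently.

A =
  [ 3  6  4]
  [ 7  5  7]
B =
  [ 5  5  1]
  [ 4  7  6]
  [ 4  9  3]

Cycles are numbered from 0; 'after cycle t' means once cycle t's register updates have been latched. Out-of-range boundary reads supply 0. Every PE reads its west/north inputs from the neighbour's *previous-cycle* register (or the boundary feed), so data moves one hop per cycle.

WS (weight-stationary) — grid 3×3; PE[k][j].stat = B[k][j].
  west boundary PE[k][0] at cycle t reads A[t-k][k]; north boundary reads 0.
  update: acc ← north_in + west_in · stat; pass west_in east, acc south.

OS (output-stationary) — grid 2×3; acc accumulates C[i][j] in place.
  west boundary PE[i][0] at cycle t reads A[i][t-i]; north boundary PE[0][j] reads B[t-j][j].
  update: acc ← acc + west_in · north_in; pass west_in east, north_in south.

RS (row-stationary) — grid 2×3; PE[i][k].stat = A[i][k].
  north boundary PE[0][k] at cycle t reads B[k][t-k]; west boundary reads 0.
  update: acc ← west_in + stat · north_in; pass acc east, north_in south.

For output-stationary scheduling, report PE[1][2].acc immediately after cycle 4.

PE[1][2].acc = 37

OS on a 2×3 grid — tracing PE[1][2] and its feeders:
  t=0 PE[0][2]: acc=0 h=0 v=0
  t=0 PE[1][1]: acc=0 h=0 v=0
  t=0 PE[1][2]: acc=0 h=0 v=0
  t=1 PE[0][2]: acc=0 h=0 v=0
  t=1 PE[1][1]: acc=0 h=0 v=0
  t=1 PE[1][2]: acc=0 h=0 v=0
  t=2 PE[0][2]: acc=3 h=3 v=1
  t=2 PE[1][1]: acc=35 h=7 v=5
  t=2 PE[1][2]: acc=0 h=0 v=0
  t=3 PE[0][2]: acc=39 h=6 v=6
  t=3 PE[1][1]: acc=70 h=5 v=7
  t=3 PE[1][2]: acc=7 h=7 v=1
  t=4 PE[0][2]: acc=51 h=4 v=3
  t=4 PE[1][1]: acc=133 h=7 v=9
  t=4 PE[1][2]: acc=37 h=5 v=6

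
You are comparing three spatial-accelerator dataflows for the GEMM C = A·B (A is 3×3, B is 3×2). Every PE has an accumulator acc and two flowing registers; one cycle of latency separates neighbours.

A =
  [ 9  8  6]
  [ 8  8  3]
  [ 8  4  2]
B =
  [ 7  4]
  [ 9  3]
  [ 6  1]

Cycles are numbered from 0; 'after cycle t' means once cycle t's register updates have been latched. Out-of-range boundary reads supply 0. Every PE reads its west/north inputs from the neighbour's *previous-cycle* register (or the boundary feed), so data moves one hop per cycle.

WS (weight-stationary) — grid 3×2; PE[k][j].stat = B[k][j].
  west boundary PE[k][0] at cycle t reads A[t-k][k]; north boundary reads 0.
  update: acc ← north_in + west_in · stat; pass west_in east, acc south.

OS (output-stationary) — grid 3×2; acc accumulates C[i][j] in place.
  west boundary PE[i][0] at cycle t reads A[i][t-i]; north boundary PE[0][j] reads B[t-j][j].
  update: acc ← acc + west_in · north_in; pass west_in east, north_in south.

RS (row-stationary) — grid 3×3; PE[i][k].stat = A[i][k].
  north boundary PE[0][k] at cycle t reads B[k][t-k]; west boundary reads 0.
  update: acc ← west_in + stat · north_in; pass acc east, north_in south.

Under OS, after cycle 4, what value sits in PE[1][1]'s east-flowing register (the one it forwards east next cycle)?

Tracing OS — 3×2 array, target PE[1][1]:
  c0 r0c1: 0 / 0 / 0
  c0 r1c0: 0 / 0 / 0
  c0 r1c1: 0 / 0 / 0
  c1 r0c1: 36 / 9 / 4
  c1 r1c0: 56 / 8 / 7
  c1 r1c1: 0 / 0 / 0
  c2 r0c1: 60 / 8 / 3
  c2 r1c0: 128 / 8 / 9
  c2 r1c1: 32 / 8 / 4
  c3 r0c1: 66 / 6 / 1
  c3 r1c0: 146 / 3 / 6
  c3 r1c1: 56 / 8 / 3
  c4 r0c1: 66 / 0 / 0
  c4 r1c0: 146 / 0 / 0
  c4 r1c1: 59 / 3 / 1

register = 3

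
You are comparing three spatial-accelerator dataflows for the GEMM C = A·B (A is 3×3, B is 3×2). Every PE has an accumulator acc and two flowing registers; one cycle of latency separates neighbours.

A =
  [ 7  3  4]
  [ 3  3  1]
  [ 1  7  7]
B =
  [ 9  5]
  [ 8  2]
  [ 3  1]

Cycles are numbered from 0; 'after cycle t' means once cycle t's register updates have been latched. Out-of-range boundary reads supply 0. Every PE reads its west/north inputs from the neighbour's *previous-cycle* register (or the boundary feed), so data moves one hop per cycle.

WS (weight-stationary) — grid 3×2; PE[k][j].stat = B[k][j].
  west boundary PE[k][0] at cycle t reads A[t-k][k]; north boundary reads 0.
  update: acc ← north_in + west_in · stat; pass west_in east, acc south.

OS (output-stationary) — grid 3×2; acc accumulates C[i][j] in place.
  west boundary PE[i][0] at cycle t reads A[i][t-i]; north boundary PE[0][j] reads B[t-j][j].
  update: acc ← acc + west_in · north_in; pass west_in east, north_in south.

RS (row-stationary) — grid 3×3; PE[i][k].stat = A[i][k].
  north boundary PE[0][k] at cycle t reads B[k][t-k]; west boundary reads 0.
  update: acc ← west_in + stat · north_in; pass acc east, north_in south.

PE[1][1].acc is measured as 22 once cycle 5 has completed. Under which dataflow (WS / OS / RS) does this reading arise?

dataflow = OS

Under WS (3×2), PE[1][1]:
  t=0 PE[1][1]: acc=0 h=0 v=0
  t=1 PE[1][1]: acc=0 h=0 v=0
  t=2 PE[1][1]: acc=41 h=3 v=41
  t=3 PE[1][1]: acc=21 h=3 v=21
  t=4 PE[1][1]: acc=19 h=7 v=19
  t=5 PE[1][1]: acc=0 h=0 v=0
Under OS (3×2), PE[1][1]:
  t=0 PE[1][1]: acc=0 h=0 v=0
  t=1 PE[1][1]: acc=0 h=0 v=0
  t=2 PE[1][1]: acc=15 h=3 v=5
  t=3 PE[1][1]: acc=21 h=3 v=2
  t=4 PE[1][1]: acc=22 h=1 v=1
  t=5 PE[1][1]: acc=22 h=0 v=0
Under RS (3×3), PE[1][1]:
  t=0 PE[1][1]: acc=0 h=0 v=0
  t=1 PE[1][1]: acc=0 h=0 v=0
  t=2 PE[1][1]: acc=51 h=51 v=8
  t=3 PE[1][1]: acc=21 h=21 v=2
  t=4 PE[1][1]: acc=0 h=0 v=0
  t=5 PE[1][1]: acc=0 h=0 v=0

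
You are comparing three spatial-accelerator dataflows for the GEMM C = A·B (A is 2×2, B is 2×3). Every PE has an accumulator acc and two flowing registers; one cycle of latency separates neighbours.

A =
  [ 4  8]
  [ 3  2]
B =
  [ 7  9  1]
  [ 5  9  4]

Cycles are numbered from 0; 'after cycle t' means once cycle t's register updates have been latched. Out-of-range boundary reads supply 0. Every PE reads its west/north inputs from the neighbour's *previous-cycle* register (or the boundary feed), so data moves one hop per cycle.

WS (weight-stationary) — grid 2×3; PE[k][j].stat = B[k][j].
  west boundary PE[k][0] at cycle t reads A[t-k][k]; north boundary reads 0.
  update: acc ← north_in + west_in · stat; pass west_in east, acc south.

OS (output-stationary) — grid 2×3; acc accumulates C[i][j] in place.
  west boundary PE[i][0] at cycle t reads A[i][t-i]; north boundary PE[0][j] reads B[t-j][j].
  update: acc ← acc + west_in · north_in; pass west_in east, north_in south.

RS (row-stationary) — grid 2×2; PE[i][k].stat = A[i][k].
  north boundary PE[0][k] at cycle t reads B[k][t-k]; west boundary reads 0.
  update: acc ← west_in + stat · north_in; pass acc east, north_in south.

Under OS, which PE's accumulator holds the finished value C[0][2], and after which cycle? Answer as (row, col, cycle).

OS: C[0][2] accumulates in PE[0][2]:
  t=0 PE[0][2]: acc=0 h=0 v=0
  t=1 PE[0][2]: acc=0 h=0 v=0
  t=2 PE[0][2]: acc=4 h=4 v=1
  t=3 PE[0][2]: acc=36 h=8 v=4

(row, col, cycle) = (0, 2, 3)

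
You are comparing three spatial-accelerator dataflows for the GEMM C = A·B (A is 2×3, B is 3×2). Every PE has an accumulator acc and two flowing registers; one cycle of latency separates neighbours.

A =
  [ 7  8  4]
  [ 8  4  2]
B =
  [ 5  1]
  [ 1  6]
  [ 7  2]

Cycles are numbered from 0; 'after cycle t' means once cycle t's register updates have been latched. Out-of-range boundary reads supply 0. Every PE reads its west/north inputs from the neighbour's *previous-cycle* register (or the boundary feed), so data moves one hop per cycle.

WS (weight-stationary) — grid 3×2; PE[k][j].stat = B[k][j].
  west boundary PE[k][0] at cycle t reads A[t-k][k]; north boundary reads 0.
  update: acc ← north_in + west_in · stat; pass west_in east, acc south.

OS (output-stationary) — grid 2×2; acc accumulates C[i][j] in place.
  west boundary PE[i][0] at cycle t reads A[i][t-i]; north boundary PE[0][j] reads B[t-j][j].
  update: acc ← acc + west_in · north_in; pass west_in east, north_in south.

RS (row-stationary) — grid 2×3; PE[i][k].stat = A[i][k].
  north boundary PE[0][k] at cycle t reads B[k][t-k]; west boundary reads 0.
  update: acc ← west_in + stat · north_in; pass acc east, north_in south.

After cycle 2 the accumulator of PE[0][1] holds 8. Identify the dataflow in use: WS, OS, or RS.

— WS: 3×2; PE[0][1] trace:
  after 0 — PE[0][1] acc=0, pass-E 0, pass-S 0
  after 1 — PE[0][1] acc=7, pass-E 7, pass-S 7
  after 2 — PE[0][1] acc=8, pass-E 8, pass-S 8
— OS: 2×2; PE[0][1] trace:
  after 0 — PE[0][1] acc=0, pass-E 0, pass-S 0
  after 1 — PE[0][1] acc=7, pass-E 7, pass-S 1
  after 2 — PE[0][1] acc=55, pass-E 8, pass-S 6
— RS: 2×3; PE[0][1] trace:
  after 0 — PE[0][1] acc=0, pass-E 0, pass-S 0
  after 1 — PE[0][1] acc=43, pass-E 43, pass-S 1
  after 2 — PE[0][1] acc=55, pass-E 55, pass-S 6

dataflow = WS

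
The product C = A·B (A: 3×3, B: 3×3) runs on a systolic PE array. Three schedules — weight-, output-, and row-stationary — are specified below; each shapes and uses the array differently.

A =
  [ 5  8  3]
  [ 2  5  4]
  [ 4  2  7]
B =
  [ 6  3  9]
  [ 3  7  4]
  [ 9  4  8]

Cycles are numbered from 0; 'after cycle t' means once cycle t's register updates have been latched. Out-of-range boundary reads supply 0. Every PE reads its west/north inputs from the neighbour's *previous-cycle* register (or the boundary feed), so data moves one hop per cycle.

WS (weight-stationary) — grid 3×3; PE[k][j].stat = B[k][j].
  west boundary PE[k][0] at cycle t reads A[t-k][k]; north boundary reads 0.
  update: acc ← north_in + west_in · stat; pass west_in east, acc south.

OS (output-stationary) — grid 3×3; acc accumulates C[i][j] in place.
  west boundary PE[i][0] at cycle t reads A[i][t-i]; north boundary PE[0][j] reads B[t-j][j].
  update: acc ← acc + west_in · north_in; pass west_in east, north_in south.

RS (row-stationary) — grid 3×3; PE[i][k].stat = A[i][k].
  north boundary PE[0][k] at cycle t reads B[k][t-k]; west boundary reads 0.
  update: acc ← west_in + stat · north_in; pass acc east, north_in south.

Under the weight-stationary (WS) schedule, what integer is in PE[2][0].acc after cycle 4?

PE[2][0].acc = 93

Tracing WS — 3×3 array, target PE[2][0]:
  t=0 PE[1][0]: acc=0 h=0 v=0
  t=0 PE[2][0]: acc=0 h=0 v=0
  t=1 PE[1][0]: acc=54 h=8 v=54
  t=1 PE[2][0]: acc=0 h=0 v=0
  t=2 PE[1][0]: acc=27 h=5 v=27
  t=2 PE[2][0]: acc=81 h=3 v=81
  t=3 PE[1][0]: acc=30 h=2 v=30
  t=3 PE[2][0]: acc=63 h=4 v=63
  t=4 PE[1][0]: acc=0 h=0 v=0
  t=4 PE[2][0]: acc=93 h=7 v=93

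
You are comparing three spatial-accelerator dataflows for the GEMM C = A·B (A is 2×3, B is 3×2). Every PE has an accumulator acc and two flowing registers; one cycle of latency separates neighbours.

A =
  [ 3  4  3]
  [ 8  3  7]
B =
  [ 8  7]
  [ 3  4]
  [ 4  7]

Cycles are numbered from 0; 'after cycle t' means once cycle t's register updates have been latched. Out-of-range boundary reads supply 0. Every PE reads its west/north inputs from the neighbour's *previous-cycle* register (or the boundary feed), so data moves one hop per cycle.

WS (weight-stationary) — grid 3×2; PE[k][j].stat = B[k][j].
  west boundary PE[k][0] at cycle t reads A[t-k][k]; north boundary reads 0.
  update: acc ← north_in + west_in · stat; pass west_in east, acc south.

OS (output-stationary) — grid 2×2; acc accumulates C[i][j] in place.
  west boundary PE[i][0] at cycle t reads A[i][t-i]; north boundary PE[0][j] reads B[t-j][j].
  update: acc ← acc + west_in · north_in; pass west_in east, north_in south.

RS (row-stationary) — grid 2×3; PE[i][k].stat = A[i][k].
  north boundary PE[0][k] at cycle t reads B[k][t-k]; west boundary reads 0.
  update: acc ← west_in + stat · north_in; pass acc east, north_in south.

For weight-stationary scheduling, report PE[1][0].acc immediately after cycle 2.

PE[1][0].acc = 73

WS on a 3×2 grid — tracing PE[1][0] and its feeders:
  cycle 0: PE[0][0] → acc 24, east 3, south 24
  cycle 0: PE[1][0] → acc 0, east 0, south 0
  cycle 1: PE[0][0] → acc 64, east 8, south 64
  cycle 1: PE[1][0] → acc 36, east 4, south 36
  cycle 2: PE[0][0] → acc 0, east 0, south 0
  cycle 2: PE[1][0] → acc 73, east 3, south 73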